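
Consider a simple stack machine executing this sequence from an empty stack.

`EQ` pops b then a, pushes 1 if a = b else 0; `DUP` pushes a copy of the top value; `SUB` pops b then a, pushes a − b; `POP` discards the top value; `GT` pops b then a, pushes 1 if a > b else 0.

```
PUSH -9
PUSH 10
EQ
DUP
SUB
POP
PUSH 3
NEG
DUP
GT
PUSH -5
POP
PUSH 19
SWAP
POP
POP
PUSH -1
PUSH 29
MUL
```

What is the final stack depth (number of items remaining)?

PUSH -9 : [-9]
PUSH 10 : [-9, 10]
EQ      : [0]
DUP     : [0, 0]
SUB     : [0]
POP     : []
PUSH 3  : [3]
NEG     : [-3]
DUP     : [-3, -3]
GT      : [0]
PUSH -5 : [0, -5]
POP     : [0]
PUSH 19 : [0, 19]
SWAP    : [19, 0]
POP     : [19]
POP     : []
PUSH -1 : [-1]
PUSH 29 : [-1, 29]
MUL     : [-29]

1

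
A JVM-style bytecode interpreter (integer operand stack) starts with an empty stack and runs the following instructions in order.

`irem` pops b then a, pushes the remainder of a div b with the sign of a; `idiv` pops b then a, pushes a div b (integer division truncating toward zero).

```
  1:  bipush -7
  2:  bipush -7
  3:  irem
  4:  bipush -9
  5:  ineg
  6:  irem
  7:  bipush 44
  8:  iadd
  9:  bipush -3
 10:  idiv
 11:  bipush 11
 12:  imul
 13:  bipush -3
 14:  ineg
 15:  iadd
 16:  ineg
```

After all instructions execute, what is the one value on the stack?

bipush -7 -> -7
bipush -7 -> -7 -7
irem      -> 0
bipush -9 -> 0 -9
ineg      -> 0 9
irem      -> 0
bipush 44 -> 0 44
iadd      -> 44
bipush -3 -> 44 -3
idiv      -> -14
bipush 11 -> -14 11
imul      -> -154
bipush -3 -> -154 -3
ineg      -> -154 3
iadd      -> -151
ineg      -> 151

151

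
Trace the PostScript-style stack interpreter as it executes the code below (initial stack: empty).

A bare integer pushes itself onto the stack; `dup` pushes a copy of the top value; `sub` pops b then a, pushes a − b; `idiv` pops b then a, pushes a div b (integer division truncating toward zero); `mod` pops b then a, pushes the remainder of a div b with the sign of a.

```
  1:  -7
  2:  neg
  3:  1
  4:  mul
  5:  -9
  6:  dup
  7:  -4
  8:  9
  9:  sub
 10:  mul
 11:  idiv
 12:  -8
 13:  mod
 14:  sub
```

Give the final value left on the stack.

-7   : -7
neg  : 7
1    : 7 1
mul  : 7
-9   : 7 -9
dup  : 7 -9 -9
-4   : 7 -9 -9 -4
9    : 7 -9 -9 -4 9
sub  : 7 -9 -9 -13
mul  : 7 -9 117
idiv : 7 0
-8   : 7 0 -8
mod  : 7 0
sub  : 7

7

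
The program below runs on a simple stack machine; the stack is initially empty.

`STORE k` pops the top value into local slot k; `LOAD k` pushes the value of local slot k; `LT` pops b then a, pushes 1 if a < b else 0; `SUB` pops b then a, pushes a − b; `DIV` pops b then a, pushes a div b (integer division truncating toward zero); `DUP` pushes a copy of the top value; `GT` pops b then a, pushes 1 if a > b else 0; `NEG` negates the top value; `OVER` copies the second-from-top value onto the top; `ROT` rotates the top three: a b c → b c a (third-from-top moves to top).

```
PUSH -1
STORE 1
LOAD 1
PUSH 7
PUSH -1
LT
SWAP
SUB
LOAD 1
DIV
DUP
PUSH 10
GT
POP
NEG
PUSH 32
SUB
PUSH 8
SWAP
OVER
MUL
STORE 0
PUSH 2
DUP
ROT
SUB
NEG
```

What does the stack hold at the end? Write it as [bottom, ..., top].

[2, 6]

PUSH -1  [-1]
STORE 1  []
LOAD 1   [-1]
PUSH 7   [-1, 7]
PUSH -1  [-1, 7, -1]
LT       [-1, 0]
SWAP     [0, -1]
SUB      [1]
LOAD 1   [1, -1]
DIV      [-1]
DUP      [-1, -1]
PUSH 10  [-1, -1, 10]
GT       [-1, 0]
POP      [-1]
NEG      [1]
PUSH 32  [1, 32]
SUB      [-31]
PUSH 8   [-31, 8]
SWAP     [8, -31]
OVER     [8, -31, 8]
MUL      [8, -248]
STORE 0  [8]
PUSH 2   [8, 2]
DUP      [8, 2, 2]
ROT      [2, 2, 8]
SUB      [2, -6]
NEG      [2, 6]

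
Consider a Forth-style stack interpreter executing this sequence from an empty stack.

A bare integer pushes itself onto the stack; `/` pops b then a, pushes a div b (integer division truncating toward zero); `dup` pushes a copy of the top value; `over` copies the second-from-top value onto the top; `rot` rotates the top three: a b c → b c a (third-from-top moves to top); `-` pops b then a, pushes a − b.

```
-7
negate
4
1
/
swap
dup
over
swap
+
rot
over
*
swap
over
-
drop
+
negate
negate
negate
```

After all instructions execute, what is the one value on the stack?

-7     : -7
negate : 7
4      : 7 4
1      : 7 4 1
/      : 7 4
swap   : 4 7
dup    : 4 7 7
over   : 4 7 7 7
swap   : 4 7 7 7
+      : 4 7 14
rot    : 7 14 4
over   : 7 14 4 14
*      : 7 14 56
swap   : 7 56 14
over   : 7 56 14 56
-      : 7 56 -42
drop   : 7 56
+      : 63
negate : -63
negate : 63
negate : -63

-63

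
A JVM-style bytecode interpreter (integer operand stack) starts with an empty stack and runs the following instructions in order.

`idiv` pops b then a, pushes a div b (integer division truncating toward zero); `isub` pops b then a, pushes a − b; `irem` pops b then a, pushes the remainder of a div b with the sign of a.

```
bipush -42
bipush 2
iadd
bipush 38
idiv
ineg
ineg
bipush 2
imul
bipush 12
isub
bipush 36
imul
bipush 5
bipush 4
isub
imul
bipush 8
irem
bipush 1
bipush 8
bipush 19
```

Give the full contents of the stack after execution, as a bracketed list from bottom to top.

[0, 1, 8, 19]

bipush -42 -> -42
bipush 2   -> -42 2
iadd       -> -40
bipush 38  -> -40 38
idiv       -> -1
ineg       -> 1
ineg       -> -1
bipush 2   -> -1 2
imul       -> -2
bipush 12  -> -2 12
isub       -> -14
bipush 36  -> -14 36
imul       -> -504
bipush 5   -> -504 5
bipush 4   -> -504 5 4
isub       -> -504 1
imul       -> -504
bipush 8   -> -504 8
irem       -> 0
bipush 1   -> 0 1
bipush 8   -> 0 1 8
bipush 19  -> 0 1 8 19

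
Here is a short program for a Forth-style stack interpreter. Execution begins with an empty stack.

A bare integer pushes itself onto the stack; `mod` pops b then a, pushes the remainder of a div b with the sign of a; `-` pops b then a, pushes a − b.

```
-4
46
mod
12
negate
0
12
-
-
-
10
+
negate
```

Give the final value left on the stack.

-4     → -4
46     → -4 46
mod    → -4
12     → -4 12
negate → -4 -12
0      → -4 -12 0
12     → -4 -12 0 12
-      → -4 -12 -12
-      → -4 0
-      → -4
10     → -4 10
+      → 6
negate → -6

-6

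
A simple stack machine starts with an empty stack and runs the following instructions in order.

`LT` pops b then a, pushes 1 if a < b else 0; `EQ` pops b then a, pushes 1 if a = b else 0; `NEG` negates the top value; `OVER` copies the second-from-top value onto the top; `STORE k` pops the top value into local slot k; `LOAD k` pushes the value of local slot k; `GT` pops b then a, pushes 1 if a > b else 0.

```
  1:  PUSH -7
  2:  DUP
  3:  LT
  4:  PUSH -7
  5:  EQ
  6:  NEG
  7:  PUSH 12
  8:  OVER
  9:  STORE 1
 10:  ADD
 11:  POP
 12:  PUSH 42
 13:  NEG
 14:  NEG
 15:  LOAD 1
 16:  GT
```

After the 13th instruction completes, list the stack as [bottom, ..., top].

[-42]

PUSH -7 : [-7]
DUP     : [-7, -7]
LT      : [0]
PUSH -7 : [0, -7]
EQ      : [0]
NEG     : [0]
PUSH 12 : [0, 12]
OVER    : [0, 12, 0]
STORE 1 : [0, 12]
ADD     : [12]
POP     : []
PUSH 42 : [42]
NEG     : [-42]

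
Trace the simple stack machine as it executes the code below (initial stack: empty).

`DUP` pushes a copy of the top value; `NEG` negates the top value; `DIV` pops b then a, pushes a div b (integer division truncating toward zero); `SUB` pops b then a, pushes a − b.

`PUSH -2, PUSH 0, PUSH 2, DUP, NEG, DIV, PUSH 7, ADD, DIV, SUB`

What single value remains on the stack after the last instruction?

-2

PUSH -2  [-2]
PUSH 0   [-2, 0]
PUSH 2   [-2, 0, 2]
DUP      [-2, 0, 2, 2]
NEG      [-2, 0, 2, -2]
DIV      [-2, 0, -1]
PUSH 7   [-2, 0, -1, 7]
ADD      [-2, 0, 6]
DIV      [-2, 0]
SUB      [-2]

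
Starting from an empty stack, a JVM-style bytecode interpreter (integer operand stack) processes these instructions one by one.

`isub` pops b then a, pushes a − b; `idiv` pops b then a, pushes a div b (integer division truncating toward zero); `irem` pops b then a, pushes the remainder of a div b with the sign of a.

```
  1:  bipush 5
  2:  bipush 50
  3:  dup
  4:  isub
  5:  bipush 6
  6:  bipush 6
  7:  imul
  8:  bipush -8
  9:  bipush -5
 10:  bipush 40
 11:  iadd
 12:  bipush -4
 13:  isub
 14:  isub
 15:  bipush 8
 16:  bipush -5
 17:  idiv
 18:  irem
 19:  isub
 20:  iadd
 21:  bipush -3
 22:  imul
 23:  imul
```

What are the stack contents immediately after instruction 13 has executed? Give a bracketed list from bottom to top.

bipush 5   [5]
bipush 50  [5, 50]
dup        [5, 50, 50]
isub       [5, 0]
bipush 6   [5, 0, 6]
bipush 6   [5, 0, 6, 6]
imul       [5, 0, 36]
bipush -8  [5, 0, 36, -8]
bipush -5  [5, 0, 36, -8, -5]
bipush 40  [5, 0, 36, -8, -5, 40]
iadd       [5, 0, 36, -8, 35]
bipush -4  [5, 0, 36, -8, 35, -4]
isub       [5, 0, 36, -8, 39]

[5, 0, 36, -8, 39]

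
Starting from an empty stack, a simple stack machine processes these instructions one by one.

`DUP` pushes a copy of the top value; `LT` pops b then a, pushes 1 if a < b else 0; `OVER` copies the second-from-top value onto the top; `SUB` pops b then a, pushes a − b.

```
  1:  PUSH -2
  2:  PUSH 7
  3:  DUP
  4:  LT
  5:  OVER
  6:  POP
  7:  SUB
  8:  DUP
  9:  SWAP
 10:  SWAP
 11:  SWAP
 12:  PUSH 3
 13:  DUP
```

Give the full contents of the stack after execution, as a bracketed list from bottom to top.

PUSH -2 : -2
PUSH 7  : -2 7
DUP     : -2 7 7
LT      : -2 0
OVER    : -2 0 -2
POP     : -2 0
SUB     : -2
DUP     : -2 -2
SWAP    : -2 -2
SWAP    : -2 -2
SWAP    : -2 -2
PUSH 3  : -2 -2 3
DUP     : -2 -2 3 3

[-2, -2, 3, 3]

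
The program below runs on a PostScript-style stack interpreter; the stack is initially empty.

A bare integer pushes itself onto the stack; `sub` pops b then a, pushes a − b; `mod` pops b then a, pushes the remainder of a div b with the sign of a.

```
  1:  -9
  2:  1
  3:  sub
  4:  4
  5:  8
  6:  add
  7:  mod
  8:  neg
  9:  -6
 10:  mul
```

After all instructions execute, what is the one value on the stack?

-60

-9   -9
1    -9 1
sub  -10
4    -10 4
8    -10 4 8
add  -10 12
mod  -10
neg  10
-6   10 -6
mul  -60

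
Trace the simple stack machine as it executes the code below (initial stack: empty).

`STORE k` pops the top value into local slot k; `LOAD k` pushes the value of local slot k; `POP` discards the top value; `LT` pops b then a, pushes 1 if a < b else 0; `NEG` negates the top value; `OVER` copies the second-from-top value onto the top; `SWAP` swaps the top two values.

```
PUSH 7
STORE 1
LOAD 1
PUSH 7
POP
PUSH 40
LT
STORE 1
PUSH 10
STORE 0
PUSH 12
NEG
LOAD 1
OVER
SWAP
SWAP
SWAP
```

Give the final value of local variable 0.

10

PUSH 7  : 7
STORE 1 : (empty)
LOAD 1  : 7
PUSH 7  : 7 7
POP     : 7
PUSH 40 : 7 40
LT      : 1
STORE 1 : (empty)
PUSH 10 : 10
STORE 0 : (empty)
PUSH 12 : 12
NEG     : -12
LOAD 1  : -12 1
OVER    : -12 1 -12
SWAP    : -12 -12 1
SWAP    : -12 1 -12
SWAP    : -12 -12 1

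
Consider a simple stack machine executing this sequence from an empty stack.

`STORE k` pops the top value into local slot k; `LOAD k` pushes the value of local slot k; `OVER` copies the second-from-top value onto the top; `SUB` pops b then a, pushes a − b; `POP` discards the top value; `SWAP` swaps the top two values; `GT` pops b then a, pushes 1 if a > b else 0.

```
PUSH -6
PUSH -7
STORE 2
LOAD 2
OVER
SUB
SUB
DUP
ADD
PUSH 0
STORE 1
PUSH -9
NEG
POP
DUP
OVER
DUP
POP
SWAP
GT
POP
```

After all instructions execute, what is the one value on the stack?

-10

PUSH -6 -> [-6]
PUSH -7 -> [-6, -7]
STORE 2 -> [-6]
LOAD 2  -> [-6, -7]
OVER    -> [-6, -7, -6]
SUB     -> [-6, -1]
SUB     -> [-5]
DUP     -> [-5, -5]
ADD     -> [-10]
PUSH 0  -> [-10, 0]
STORE 1 -> [-10]
PUSH -9 -> [-10, -9]
NEG     -> [-10, 9]
POP     -> [-10]
DUP     -> [-10, -10]
OVER    -> [-10, -10, -10]
DUP     -> [-10, -10, -10, -10]
POP     -> [-10, -10, -10]
SWAP    -> [-10, -10, -10]
GT      -> [-10, 0]
POP     -> [-10]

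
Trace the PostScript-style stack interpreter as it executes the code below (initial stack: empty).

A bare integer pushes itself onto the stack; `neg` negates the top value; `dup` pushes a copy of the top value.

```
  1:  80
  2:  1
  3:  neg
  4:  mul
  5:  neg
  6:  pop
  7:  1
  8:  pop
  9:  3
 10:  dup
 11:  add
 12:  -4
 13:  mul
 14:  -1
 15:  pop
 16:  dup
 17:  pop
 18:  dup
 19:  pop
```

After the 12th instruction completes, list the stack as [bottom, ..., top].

[6, -4]

80  : 80
1   : 80 1
neg : 80 -1
mul : -80
neg : 80
pop : (empty)
1   : 1
pop : (empty)
3   : 3
dup : 3 3
add : 6
-4  : 6 -4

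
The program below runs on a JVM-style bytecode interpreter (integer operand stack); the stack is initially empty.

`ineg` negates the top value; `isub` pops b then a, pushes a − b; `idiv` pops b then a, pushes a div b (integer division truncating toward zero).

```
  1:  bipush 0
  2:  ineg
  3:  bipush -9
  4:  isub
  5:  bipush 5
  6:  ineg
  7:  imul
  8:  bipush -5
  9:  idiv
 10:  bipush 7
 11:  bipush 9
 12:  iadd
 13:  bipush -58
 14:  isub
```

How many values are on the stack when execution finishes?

2

bipush 0   -> 0
ineg       -> 0
bipush -9  -> 0 -9
isub       -> 9
bipush 5   -> 9 5
ineg       -> 9 -5
imul       -> -45
bipush -5  -> -45 -5
idiv       -> 9
bipush 7   -> 9 7
bipush 9   -> 9 7 9
iadd       -> 9 16
bipush -58 -> 9 16 -58
isub       -> 9 74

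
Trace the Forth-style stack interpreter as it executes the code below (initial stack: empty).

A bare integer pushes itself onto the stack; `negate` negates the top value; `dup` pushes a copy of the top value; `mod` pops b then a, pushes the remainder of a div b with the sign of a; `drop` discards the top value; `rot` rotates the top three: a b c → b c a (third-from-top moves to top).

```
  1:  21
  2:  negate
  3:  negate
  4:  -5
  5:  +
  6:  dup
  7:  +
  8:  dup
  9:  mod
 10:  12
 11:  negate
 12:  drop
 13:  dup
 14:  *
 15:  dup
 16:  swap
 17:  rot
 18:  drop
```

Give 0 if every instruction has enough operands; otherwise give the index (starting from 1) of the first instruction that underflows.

17

21      [21]
negate  [-21]
negate  [21]
-5      [21, -5]
+       [16]
dup     [16, 16]
+       [32]
dup     [32, 32]
mod     [0]
12      [0, 12]
negate  [0, -12]
drop    [0]
dup     [0, 0]
*       [0]
dup     [0, 0]
swap    [0, 0]
rot  — needs 3 operands, stack has 2 → underflow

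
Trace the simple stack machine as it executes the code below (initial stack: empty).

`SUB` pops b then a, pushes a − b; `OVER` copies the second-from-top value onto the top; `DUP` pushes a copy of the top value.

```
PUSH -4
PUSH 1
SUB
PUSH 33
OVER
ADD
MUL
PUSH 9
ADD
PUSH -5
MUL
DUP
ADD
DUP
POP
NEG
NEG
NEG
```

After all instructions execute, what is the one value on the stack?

PUSH -4 : [-4]
PUSH 1  : [-4, 1]
SUB     : [-5]
PUSH 33 : [-5, 33]
OVER    : [-5, 33, -5]
ADD     : [-5, 28]
MUL     : [-140]
PUSH 9  : [-140, 9]
ADD     : [-131]
PUSH -5 : [-131, -5]
MUL     : [655]
DUP     : [655, 655]
ADD     : [1310]
DUP     : [1310, 1310]
POP     : [1310]
NEG     : [-1310]
NEG     : [1310]
NEG     : [-1310]

-1310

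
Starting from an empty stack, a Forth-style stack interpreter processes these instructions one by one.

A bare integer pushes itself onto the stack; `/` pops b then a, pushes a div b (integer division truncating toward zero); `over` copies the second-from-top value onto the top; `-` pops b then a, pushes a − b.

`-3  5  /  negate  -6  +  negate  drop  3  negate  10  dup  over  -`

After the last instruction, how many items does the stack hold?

-3     -> -3
5      -> -3 5
/      -> 0
negate -> 0
-6     -> 0 -6
+      -> -6
negate -> 6
drop   -> (empty)
3      -> 3
negate -> -3
10     -> -3 10
dup    -> -3 10 10
over   -> -3 10 10 10
-      -> -3 10 0

3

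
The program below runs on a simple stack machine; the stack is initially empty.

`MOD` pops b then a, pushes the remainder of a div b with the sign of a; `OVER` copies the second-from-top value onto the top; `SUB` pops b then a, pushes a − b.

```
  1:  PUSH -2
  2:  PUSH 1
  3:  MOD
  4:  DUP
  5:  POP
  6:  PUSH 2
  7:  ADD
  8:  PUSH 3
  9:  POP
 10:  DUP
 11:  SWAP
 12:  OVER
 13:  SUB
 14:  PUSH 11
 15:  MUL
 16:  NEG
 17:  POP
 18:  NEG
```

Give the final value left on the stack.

PUSH -2 → [-2]
PUSH 1  → [-2, 1]
MOD     → [0]
DUP     → [0, 0]
POP     → [0]
PUSH 2  → [0, 2]
ADD     → [2]
PUSH 3  → [2, 3]
POP     → [2]
DUP     → [2, 2]
SWAP    → [2, 2]
OVER    → [2, 2, 2]
SUB     → [2, 0]
PUSH 11 → [2, 0, 11]
MUL     → [2, 0]
NEG     → [2, 0]
POP     → [2]
NEG     → [-2]

-2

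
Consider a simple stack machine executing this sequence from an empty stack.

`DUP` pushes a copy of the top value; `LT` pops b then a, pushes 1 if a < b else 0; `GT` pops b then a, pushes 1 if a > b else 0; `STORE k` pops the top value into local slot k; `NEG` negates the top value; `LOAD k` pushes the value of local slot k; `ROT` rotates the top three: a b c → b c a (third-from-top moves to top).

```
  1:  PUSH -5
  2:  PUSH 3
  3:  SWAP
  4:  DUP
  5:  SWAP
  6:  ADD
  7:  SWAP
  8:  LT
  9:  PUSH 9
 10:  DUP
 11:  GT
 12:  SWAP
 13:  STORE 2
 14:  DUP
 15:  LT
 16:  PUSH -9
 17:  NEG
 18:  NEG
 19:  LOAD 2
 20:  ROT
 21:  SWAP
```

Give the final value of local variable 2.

1

PUSH -5 -> [-5]
PUSH 3  -> [-5, 3]
SWAP    -> [3, -5]
DUP     -> [3, -5, -5]
SWAP    -> [3, -5, -5]
ADD     -> [3, -10]
SWAP    -> [-10, 3]
LT      -> [1]
PUSH 9  -> [1, 9]
DUP     -> [1, 9, 9]
GT      -> [1, 0]
SWAP    -> [0, 1]
STORE 2 -> [0]
DUP     -> [0, 0]
LT      -> [0]
PUSH -9 -> [0, -9]
NEG     -> [0, 9]
NEG     -> [0, -9]
LOAD 2  -> [0, -9, 1]
ROT     -> [-9, 1, 0]
SWAP    -> [-9, 0, 1]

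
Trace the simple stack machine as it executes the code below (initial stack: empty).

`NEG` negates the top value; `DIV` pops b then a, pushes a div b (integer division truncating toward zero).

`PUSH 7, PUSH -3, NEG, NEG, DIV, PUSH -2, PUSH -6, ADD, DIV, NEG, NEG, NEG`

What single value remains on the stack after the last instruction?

PUSH 7   [7]
PUSH -3  [7, -3]
NEG      [7, 3]
NEG      [7, -3]
DIV      [-2]
PUSH -2  [-2, -2]
PUSH -6  [-2, -2, -6]
ADD      [-2, -8]
DIV      [0]
NEG      [0]
NEG      [0]
NEG      [0]

0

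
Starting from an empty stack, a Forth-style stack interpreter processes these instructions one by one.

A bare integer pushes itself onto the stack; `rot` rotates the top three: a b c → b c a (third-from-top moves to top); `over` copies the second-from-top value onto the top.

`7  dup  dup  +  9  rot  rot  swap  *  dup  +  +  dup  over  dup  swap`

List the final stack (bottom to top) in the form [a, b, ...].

7    → [7]
dup  → [7, 7]
dup  → [7, 7, 7]
+    → [7, 14]
9    → [7, 14, 9]
rot  → [14, 9, 7]
rot  → [9, 7, 14]
swap → [9, 14, 7]
*    → [9, 98]
dup  → [9, 98, 98]
+    → [9, 196]
+    → [205]
dup  → [205, 205]
over → [205, 205, 205]
dup  → [205, 205, 205, 205]
swap → [205, 205, 205, 205]

[205, 205, 205, 205]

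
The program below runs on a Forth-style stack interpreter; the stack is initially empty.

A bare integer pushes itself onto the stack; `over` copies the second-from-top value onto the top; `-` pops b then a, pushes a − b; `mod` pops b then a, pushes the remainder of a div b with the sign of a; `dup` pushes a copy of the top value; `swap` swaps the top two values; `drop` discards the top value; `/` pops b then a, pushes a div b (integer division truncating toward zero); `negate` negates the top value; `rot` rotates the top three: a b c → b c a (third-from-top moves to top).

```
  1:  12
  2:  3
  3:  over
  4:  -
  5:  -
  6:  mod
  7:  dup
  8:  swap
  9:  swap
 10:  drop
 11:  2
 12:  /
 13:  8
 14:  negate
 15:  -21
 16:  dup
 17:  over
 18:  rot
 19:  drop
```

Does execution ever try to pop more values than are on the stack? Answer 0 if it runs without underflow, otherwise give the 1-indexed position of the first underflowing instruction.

12   → 12
3    → 12 3
over → 12 3 12
-    → 12 -9
-    → 21
mod  — needs 2 operands, stack has 1 → underflow

6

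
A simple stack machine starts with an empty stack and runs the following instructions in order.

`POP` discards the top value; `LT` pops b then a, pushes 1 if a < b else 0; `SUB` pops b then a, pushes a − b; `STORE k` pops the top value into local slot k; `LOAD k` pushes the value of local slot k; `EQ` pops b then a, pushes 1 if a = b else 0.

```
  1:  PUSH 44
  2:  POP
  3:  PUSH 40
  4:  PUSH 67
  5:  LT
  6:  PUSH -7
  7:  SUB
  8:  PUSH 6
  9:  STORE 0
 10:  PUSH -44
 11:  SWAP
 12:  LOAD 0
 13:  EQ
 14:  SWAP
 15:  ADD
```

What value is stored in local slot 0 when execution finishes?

PUSH 44  -> 44
POP      -> (empty)
PUSH 40  -> 40
PUSH 67  -> 40 67
LT       -> 1
PUSH -7  -> 1 -7
SUB      -> 8
PUSH 6   -> 8 6
STORE 0  -> 8
PUSH -44 -> 8 -44
SWAP     -> -44 8
LOAD 0   -> -44 8 6
EQ       -> -44 0
SWAP     -> 0 -44
ADD      -> -44

6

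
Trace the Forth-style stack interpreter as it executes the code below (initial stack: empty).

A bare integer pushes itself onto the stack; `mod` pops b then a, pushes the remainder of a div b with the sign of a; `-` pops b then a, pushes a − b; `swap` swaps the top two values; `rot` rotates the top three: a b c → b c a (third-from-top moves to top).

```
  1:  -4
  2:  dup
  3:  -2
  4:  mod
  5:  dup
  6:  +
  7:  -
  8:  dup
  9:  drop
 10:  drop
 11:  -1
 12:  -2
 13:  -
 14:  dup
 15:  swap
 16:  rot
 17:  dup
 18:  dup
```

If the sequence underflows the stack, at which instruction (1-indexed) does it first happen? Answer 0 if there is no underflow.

16

-4   → -4
dup  → -4 -4
-2   → -4 -4 -2
mod  → -4 0
dup  → -4 0 0
+    → -4 0
-    → -4
dup  → -4 -4
drop → -4
drop → (empty)
-1   → -1
-2   → -1 -2
-    → 1
dup  → 1 1
swap → 1 1
rot  — needs 3 operands, stack has 2 → underflow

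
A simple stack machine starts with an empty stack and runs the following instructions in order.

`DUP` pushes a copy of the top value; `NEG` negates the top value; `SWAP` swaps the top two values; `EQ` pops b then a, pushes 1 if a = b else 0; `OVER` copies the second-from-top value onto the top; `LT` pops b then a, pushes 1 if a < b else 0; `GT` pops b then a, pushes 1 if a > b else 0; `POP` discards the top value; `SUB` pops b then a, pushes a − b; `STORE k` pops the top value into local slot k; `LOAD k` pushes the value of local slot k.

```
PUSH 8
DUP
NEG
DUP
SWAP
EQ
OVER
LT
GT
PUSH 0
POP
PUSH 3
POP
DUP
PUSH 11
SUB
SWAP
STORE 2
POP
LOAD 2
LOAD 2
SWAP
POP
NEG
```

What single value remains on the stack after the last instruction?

PUSH 8   [8]
DUP      [8, 8]
NEG      [8, -8]
DUP      [8, -8, -8]
SWAP     [8, -8, -8]
EQ       [8, 1]
OVER     [8, 1, 8]
LT       [8, 1]
GT       [1]
PUSH 0   [1, 0]
POP      [1]
PUSH 3   [1, 3]
POP      [1]
DUP      [1, 1]
PUSH 11  [1, 1, 11]
SUB      [1, -10]
SWAP     [-10, 1]
STORE 2  [-10]
POP      []
LOAD 2   [1]
LOAD 2   [1, 1]
SWAP     [1, 1]
POP      [1]
NEG      [-1]

-1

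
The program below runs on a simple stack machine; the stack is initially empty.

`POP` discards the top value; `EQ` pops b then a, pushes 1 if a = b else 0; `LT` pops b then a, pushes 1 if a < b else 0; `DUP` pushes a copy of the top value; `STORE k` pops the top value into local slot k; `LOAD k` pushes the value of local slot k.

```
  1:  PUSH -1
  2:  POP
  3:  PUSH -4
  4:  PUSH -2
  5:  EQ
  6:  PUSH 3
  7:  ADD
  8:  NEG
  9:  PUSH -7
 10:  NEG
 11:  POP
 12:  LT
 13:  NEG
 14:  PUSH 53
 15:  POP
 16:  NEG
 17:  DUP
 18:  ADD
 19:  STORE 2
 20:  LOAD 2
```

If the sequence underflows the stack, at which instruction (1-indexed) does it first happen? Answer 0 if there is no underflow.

12

PUSH -1 : -1
POP     : (empty)
PUSH -4 : -4
PUSH -2 : -4 -2
EQ      : 0
PUSH 3  : 0 3
ADD     : 3
NEG     : -3
PUSH -7 : -3 -7
NEG     : -3 7
POP     : -3
LT  — needs 2 operands, stack has 1 → underflow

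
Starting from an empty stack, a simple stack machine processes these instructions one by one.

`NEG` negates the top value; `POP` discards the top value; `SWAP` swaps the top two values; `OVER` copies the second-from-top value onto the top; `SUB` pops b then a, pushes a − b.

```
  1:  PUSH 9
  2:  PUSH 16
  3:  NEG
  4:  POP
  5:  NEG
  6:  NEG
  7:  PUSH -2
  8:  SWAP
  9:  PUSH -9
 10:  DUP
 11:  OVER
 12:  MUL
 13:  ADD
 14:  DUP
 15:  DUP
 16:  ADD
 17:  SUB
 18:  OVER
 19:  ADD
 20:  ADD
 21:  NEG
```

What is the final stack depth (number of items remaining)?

PUSH 9  → 9
PUSH 16 → 9 16
NEG     → 9 -16
POP     → 9
NEG     → -9
NEG     → 9
PUSH -2 → 9 -2
SWAP    → -2 9
PUSH -9 → -2 9 -9
DUP     → -2 9 -9 -9
OVER    → -2 9 -9 -9 -9
MUL     → -2 9 -9 81
ADD     → -2 9 72
DUP     → -2 9 72 72
DUP     → -2 9 72 72 72
ADD     → -2 9 72 144
SUB     → -2 9 -72
OVER    → -2 9 -72 9
ADD     → -2 9 -63
ADD     → -2 -54
NEG     → -2 54

2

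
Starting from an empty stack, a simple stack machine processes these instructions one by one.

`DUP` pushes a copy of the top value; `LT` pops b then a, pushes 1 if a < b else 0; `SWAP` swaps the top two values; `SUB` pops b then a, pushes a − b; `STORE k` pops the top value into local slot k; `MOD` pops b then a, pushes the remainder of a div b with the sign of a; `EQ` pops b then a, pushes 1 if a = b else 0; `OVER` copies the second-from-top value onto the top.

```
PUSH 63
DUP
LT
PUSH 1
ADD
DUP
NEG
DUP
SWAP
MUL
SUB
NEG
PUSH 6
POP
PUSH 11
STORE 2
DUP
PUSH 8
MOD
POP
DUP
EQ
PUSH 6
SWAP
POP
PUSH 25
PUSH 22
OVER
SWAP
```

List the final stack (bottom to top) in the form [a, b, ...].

PUSH 63  [63]
DUP      [63, 63]
LT       [0]
PUSH 1   [0, 1]
ADD      [1]
DUP      [1, 1]
NEG      [1, -1]
DUP      [1, -1, -1]
SWAP     [1, -1, -1]
MUL      [1, 1]
SUB      [0]
NEG      [0]
PUSH 6   [0, 6]
POP      [0]
PUSH 11  [0, 11]
STORE 2  [0]
DUP      [0, 0]
PUSH 8   [0, 0, 8]
MOD      [0, 0]
POP      [0]
DUP      [0, 0]
EQ       [1]
PUSH 6   [1, 6]
SWAP     [6, 1]
POP      [6]
PUSH 25  [6, 25]
PUSH 22  [6, 25, 22]
OVER     [6, 25, 22, 25]
SWAP     [6, 25, 25, 22]

[6, 25, 25, 22]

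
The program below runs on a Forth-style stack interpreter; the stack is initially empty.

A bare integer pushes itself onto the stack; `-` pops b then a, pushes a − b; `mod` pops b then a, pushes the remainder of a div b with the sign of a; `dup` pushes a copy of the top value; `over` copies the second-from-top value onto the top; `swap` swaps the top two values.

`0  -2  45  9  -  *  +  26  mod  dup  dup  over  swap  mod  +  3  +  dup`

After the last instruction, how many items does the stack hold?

0    : 0
-2   : 0 -2
45   : 0 -2 45
9    : 0 -2 45 9
-    : 0 -2 36
*    : 0 -72
+    : -72
26   : -72 26
mod  : -20
dup  : -20 -20
dup  : -20 -20 -20
over : -20 -20 -20 -20
swap : -20 -20 -20 -20
mod  : -20 -20 0
+    : -20 -20
3    : -20 -20 3
+    : -20 -17
dup  : -20 -17 -17

3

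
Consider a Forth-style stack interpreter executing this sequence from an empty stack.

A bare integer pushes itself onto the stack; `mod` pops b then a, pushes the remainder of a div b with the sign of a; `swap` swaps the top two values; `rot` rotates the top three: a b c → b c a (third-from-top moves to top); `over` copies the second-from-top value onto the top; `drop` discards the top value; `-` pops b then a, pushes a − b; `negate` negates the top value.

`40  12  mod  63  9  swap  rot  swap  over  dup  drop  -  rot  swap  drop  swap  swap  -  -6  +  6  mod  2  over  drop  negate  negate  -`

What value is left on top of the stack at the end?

40      [40]
12      [40, 12]
mod     [4]
63      [4, 63]
9       [4, 63, 9]
swap    [4, 9, 63]
rot     [9, 63, 4]
swap    [9, 4, 63]
over    [9, 4, 63, 4]
dup     [9, 4, 63, 4, 4]
drop    [9, 4, 63, 4]
-       [9, 4, 59]
rot     [4, 59, 9]
swap    [4, 9, 59]
drop    [4, 9]
swap    [9, 4]
swap    [4, 9]
-       [-5]
-6      [-5, -6]
+       [-11]
6       [-11, 6]
mod     [-5]
2       [-5, 2]
over    [-5, 2, -5]
drop    [-5, 2]
negate  [-5, -2]
negate  [-5, 2]
-       [-7]

-7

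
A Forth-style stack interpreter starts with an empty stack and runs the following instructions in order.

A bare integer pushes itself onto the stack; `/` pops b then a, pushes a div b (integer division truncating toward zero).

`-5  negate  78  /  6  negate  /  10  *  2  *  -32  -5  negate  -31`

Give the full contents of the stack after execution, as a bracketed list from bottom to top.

[0, -32, 5, -31]

-5     → -5
negate → 5
78     → 5 78
/      → 0
6      → 0 6
negate → 0 -6
/      → 0
10     → 0 10
*      → 0
2      → 0 2
*      → 0
-32    → 0 -32
-5     → 0 -32 -5
negate → 0 -32 5
-31    → 0 -32 5 -31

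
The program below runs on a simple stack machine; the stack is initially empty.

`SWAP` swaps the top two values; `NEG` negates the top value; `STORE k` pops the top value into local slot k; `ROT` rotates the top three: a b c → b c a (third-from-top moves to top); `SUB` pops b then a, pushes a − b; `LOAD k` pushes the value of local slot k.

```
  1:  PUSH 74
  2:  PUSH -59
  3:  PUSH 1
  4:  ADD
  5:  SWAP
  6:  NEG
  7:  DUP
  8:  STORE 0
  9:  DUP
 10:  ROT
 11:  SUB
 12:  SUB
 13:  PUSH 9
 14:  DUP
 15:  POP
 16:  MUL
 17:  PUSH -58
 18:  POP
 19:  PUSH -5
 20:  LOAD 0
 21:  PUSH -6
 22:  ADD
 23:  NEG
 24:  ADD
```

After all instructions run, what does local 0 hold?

-74

PUSH 74  -> 74
PUSH -59 -> 74 -59
PUSH 1   -> 74 -59 1
ADD      -> 74 -58
SWAP     -> -58 74
NEG      -> -58 -74
DUP      -> -58 -74 -74
STORE 0  -> -58 -74
DUP      -> -58 -74 -74
ROT      -> -74 -74 -58
SUB      -> -74 -16
SUB      -> -58
PUSH 9   -> -58 9
DUP      -> -58 9 9
POP      -> -58 9
MUL      -> -522
PUSH -58 -> -522 -58
POP      -> -522
PUSH -5  -> -522 -5
LOAD 0   -> -522 -5 -74
PUSH -6  -> -522 -5 -74 -6
ADD      -> -522 -5 -80
NEG      -> -522 -5 80
ADD      -> -522 75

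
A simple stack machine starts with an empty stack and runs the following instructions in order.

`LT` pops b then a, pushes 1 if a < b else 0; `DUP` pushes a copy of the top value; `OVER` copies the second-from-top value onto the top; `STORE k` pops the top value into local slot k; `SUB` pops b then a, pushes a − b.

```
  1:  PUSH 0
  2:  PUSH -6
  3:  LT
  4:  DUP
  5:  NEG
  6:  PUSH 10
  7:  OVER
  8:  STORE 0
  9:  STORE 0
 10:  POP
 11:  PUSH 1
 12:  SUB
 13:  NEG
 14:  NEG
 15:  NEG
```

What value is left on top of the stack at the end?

PUSH 0  -> [0]
PUSH -6 -> [0, -6]
LT      -> [0]
DUP     -> [0, 0]
NEG     -> [0, 0]
PUSH 10 -> [0, 0, 10]
OVER    -> [0, 0, 10, 0]
STORE 0 -> [0, 0, 10]
STORE 0 -> [0, 0]
POP     -> [0]
PUSH 1  -> [0, 1]
SUB     -> [-1]
NEG     -> [1]
NEG     -> [-1]
NEG     -> [1]

1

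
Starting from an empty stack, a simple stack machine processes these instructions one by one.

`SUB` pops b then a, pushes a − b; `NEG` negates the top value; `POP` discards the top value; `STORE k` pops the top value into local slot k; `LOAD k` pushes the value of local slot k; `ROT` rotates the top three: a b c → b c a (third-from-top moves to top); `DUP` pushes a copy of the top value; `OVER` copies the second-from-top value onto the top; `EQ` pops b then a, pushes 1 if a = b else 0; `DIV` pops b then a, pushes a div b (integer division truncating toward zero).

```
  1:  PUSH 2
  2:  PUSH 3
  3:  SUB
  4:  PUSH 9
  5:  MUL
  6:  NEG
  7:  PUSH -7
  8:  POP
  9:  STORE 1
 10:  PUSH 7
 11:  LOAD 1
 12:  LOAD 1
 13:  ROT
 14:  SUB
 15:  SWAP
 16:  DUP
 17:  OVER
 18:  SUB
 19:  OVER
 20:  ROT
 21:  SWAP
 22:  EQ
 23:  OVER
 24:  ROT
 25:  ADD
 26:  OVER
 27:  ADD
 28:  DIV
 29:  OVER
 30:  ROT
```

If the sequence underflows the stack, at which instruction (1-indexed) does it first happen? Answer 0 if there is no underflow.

0

PUSH 2  -> [2]
PUSH 3  -> [2, 3]
SUB     -> [-1]
PUSH 9  -> [-1, 9]
MUL     -> [-9]
NEG     -> [9]
PUSH -7 -> [9, -7]
POP     -> [9]
STORE 1 -> []
PUSH 7  -> [7]
LOAD 1  -> [7, 9]
LOAD 1  -> [7, 9, 9]
ROT     -> [9, 9, 7]
SUB     -> [9, 2]
SWAP    -> [2, 9]
DUP     -> [2, 9, 9]
OVER    -> [2, 9, 9, 9]
SUB     -> [2, 9, 0]
OVER    -> [2, 9, 0, 9]
ROT     -> [2, 0, 9, 9]
SWAP    -> [2, 0, 9, 9]
EQ      -> [2, 0, 1]
OVER    -> [2, 0, 1, 0]
ROT     -> [2, 1, 0, 0]
ADD     -> [2, 1, 0]
OVER    -> [2, 1, 0, 1]
ADD     -> [2, 1, 1]
DIV     -> [2, 1]
OVER    -> [2, 1, 2]
ROT     -> [1, 2, 2]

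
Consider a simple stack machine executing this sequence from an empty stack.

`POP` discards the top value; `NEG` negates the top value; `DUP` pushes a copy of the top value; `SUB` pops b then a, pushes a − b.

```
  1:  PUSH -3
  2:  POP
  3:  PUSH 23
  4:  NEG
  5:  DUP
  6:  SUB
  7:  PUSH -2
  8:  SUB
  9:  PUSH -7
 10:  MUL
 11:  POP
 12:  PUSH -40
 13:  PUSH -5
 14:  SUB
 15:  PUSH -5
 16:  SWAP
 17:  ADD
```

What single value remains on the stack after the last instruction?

PUSH -3   -3
POP       (empty)
PUSH 23   23
NEG       -23
DUP       -23 -23
SUB       0
PUSH -2   0 -2
SUB       2
PUSH -7   2 -7
MUL       -14
POP       (empty)
PUSH -40  -40
PUSH -5   -40 -5
SUB       -35
PUSH -5   -35 -5
SWAP      -5 -35
ADD       -40

-40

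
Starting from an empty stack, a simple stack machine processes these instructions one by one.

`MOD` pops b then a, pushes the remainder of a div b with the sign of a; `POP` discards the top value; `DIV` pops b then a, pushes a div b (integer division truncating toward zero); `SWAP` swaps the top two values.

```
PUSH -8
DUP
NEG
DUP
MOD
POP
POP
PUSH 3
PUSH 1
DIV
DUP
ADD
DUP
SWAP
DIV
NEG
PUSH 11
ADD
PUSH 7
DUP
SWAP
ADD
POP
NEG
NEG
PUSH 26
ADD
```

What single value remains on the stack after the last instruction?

36

PUSH -8  [-8]
DUP      [-8, -8]
NEG      [-8, 8]
DUP      [-8, 8, 8]
MOD      [-8, 0]
POP      [-8]
POP      []
PUSH 3   [3]
PUSH 1   [3, 1]
DIV      [3]
DUP      [3, 3]
ADD      [6]
DUP      [6, 6]
SWAP     [6, 6]
DIV      [1]
NEG      [-1]
PUSH 11  [-1, 11]
ADD      [10]
PUSH 7   [10, 7]
DUP      [10, 7, 7]
SWAP     [10, 7, 7]
ADD      [10, 14]
POP      [10]
NEG      [-10]
NEG      [10]
PUSH 26  [10, 26]
ADD      [36]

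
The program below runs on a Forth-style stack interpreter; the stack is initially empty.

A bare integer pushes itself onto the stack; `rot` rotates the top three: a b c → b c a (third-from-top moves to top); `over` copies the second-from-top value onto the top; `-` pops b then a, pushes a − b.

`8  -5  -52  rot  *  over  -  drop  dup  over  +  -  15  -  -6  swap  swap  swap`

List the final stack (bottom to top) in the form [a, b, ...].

[-6, -10]

8    -> 8
-5   -> 8 -5
-52  -> 8 -5 -52
rot  -> -5 -52 8
*    -> -5 -416
over -> -5 -416 -5
-    -> -5 -411
drop -> -5
dup  -> -5 -5
over -> -5 -5 -5
+    -> -5 -10
-    -> 5
15   -> 5 15
-    -> -10
-6   -> -10 -6
swap -> -6 -10
swap -> -10 -6
swap -> -6 -10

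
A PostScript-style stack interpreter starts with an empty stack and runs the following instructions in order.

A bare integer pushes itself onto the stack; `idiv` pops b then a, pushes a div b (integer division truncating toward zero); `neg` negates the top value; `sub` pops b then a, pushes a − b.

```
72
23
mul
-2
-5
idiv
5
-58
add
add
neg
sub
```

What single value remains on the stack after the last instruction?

72   -> [72]
23   -> [72, 23]
mul  -> [1656]
-2   -> [1656, -2]
-5   -> [1656, -2, -5]
idiv -> [1656, 0]
5    -> [1656, 0, 5]
-58  -> [1656, 0, 5, -58]
add  -> [1656, 0, -53]
add  -> [1656, -53]
neg  -> [1656, 53]
sub  -> [1603]

1603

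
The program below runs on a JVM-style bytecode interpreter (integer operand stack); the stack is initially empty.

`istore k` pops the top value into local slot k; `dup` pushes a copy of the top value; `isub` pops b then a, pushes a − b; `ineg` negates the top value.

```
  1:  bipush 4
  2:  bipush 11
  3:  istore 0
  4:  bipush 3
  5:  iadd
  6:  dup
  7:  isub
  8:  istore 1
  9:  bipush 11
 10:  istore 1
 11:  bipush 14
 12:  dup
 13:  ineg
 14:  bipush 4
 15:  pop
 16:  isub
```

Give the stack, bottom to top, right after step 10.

bipush 4  -> 4
bipush 11 -> 4 11
istore 0  -> 4
bipush 3  -> 4 3
iadd      -> 7
dup       -> 7 7
isub      -> 0
istore 1  -> (empty)
bipush 11 -> 11
istore 1  -> (empty)

[]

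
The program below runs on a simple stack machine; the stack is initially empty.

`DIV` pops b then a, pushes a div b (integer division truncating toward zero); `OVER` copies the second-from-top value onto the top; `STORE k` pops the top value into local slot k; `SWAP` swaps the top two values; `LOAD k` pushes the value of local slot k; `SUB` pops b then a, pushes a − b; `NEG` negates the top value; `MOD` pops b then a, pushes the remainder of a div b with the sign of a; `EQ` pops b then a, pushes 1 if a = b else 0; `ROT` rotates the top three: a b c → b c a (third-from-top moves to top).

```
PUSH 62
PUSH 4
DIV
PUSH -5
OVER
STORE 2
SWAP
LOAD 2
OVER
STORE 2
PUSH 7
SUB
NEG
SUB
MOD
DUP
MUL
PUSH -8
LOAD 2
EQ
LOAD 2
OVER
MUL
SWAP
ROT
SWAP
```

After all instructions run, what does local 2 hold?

PUSH 62 -> [62]
PUSH 4  -> [62, 4]
DIV     -> [15]
PUSH -5 -> [15, -5]
OVER    -> [15, -5, 15]
STORE 2 -> [15, -5]
SWAP    -> [-5, 15]
LOAD 2  -> [-5, 15, 15]
OVER    -> [-5, 15, 15, 15]
STORE 2 -> [-5, 15, 15]
PUSH 7  -> [-5, 15, 15, 7]
SUB     -> [-5, 15, 8]
NEG     -> [-5, 15, -8]
SUB     -> [-5, 23]
MOD     -> [-5]
DUP     -> [-5, -5]
MUL     -> [25]
PUSH -8 -> [25, -8]
LOAD 2  -> [25, -8, 15]
EQ      -> [25, 0]
LOAD 2  -> [25, 0, 15]
OVER    -> [25, 0, 15, 0]
MUL     -> [25, 0, 0]
SWAP    -> [25, 0, 0]
ROT     -> [0, 0, 25]
SWAP    -> [0, 25, 0]

15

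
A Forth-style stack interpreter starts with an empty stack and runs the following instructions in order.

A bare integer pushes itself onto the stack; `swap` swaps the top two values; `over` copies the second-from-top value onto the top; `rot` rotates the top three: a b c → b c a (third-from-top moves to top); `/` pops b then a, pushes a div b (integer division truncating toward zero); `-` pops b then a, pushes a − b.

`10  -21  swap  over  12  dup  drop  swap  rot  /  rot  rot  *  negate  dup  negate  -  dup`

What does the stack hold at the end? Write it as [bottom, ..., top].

[-2, 504, 504]

10     : [10]
-21    : [10, -21]
swap   : [-21, 10]
over   : [-21, 10, -21]
12     : [-21, 10, -21, 12]
dup    : [-21, 10, -21, 12, 12]
drop   : [-21, 10, -21, 12]
swap   : [-21, 10, 12, -21]
rot    : [-21, 12, -21, 10]
/      : [-21, 12, -2]
rot    : [12, -2, -21]
rot    : [-2, -21, 12]
*      : [-2, -252]
negate : [-2, 252]
dup    : [-2, 252, 252]
negate : [-2, 252, -252]
-      : [-2, 504]
dup    : [-2, 504, 504]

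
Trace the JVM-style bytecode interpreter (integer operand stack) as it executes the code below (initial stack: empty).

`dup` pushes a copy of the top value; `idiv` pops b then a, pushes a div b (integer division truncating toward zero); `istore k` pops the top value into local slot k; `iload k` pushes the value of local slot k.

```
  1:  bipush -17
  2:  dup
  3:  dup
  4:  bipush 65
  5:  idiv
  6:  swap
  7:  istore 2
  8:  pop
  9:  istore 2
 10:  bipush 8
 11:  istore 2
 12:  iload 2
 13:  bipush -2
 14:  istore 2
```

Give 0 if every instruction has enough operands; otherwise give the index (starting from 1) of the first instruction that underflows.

bipush -17 : -17
dup        : -17 -17
dup        : -17 -17 -17
bipush 65  : -17 -17 -17 65
idiv       : -17 -17 0
swap       : -17 0 -17
istore 2   : -17 0
pop        : -17
istore 2   : (empty)
bipush 8   : 8
istore 2   : (empty)
iload 2    : 8
bipush -2  : 8 -2
istore 2   : 8

0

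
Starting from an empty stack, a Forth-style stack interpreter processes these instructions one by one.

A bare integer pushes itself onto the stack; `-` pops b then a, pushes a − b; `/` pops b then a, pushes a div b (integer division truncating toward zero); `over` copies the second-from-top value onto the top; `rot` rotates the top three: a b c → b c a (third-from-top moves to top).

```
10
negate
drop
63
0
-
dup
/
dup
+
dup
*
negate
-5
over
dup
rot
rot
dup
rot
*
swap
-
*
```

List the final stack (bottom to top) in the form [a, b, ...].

10     → [10]
negate → [-10]
drop   → []
63     → [63]
0      → [63, 0]
-      → [63]
dup    → [63, 63]
/      → [1]
dup    → [1, 1]
+      → [2]
dup    → [2, 2]
*      → [4]
negate → [-4]
-5     → [-4, -5]
over   → [-4, -5, -4]
dup    → [-4, -5, -4, -4]
rot    → [-4, -4, -4, -5]
rot    → [-4, -4, -5, -4]
dup    → [-4, -4, -5, -4, -4]
rot    → [-4, -4, -4, -4, -5]
*      → [-4, -4, -4, 20]
swap   → [-4, -4, 20, -4]
-      → [-4, -4, 24]
*      → [-4, -96]

[-4, -96]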